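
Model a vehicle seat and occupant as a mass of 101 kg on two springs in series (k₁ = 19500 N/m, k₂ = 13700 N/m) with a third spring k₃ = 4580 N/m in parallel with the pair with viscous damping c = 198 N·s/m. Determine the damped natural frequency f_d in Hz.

1.77 Hz

Series pair: k_s = k₁k₂/(k₁+k₂) = (19500)(13700)/(19500 + 13700) = 8047 N/m. In parallel with k₃: k_eq = 8047 + 4580 = 12630 N/m.
ω_n = √(k_eq/m) = √(12630/101) = 11.18 rad/s.
Critical damping c_c = 2√(k_eq·m) = 2√(12630 × 101) = 2259 N·s/m, so ζ = c/c_c = 198/2259 = 0.08767.
ω_d = ω_n√(1 − ζ²) = 11.18 × √(1 − 0.00769) = 11.14 rad/s.
f_d = ω_d/(2π) = 1.773 Hz.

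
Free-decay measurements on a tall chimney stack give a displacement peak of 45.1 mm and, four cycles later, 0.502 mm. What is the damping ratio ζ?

Logarithmic decrement δ = (1/n)·ln(x₀/x_n) = (1/4)·ln(45.1/0.502) = (1/4)·ln(89.84) = 1.125.
ζ = δ/√(4π² + δ²) = 1.125/√(39.48 + 1.26) = 1.125/6.383 = 0.1762.

0.176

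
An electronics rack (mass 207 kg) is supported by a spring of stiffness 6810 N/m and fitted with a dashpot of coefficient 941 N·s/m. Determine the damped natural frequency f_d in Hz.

0.838 Hz

ω_n = √(k/m) = √(6810/207) = 5.736 rad/s.
Critical damping c_c = 2√(k·m) = 2√(6810 × 207) = 2375 N·s/m, so ζ = c/c_c = 941/2375 = 0.3963.
ω_d = ω_n√(1 − ζ²) = 5.736 × √(1 − 0.157) = 5.266 rad/s.
f_d = ω_d/(2π) = 0.8381 Hz.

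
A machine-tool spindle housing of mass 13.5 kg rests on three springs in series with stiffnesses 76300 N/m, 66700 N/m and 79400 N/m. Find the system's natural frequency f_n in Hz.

Series springs: 1/k_eq = 1/76300 + 1/66700 + 1/79400 = 4.069×10^-5, so k_eq = 24570 N/m.
ω_n = √(k_eq/m) = √(24570/13.5) = √1820 = 42.67 rad/s.
f_n = ω_n/(2π) = 42.67/6.283 = 6.790 Hz.

6.79 Hz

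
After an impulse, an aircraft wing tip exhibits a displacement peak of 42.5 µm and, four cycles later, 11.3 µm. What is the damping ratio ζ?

Logarithmic decrement δ = (1/n)·ln(x₀/x_n) = (1/4)·ln(42.5/11.3) = (1/4)·ln(3.761) = 0.3312.
ζ = δ/√(4π² + δ²) = 0.3312/√(39.48 + 0.110) = 0.3312/6.292 = 0.05264.

0.0526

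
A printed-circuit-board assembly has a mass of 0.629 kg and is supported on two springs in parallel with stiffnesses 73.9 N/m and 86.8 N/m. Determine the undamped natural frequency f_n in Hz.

2.54 Hz

Parallel springs add: k_eq = 73.9 + 86.8 = 160.7 N/m.
ω_n = √(k_eq/m) = √(160.7/0.629) = √255.5 = 15.98 rad/s.
f_n = ω_n/(2π) = 15.98/6.283 = 2.544 Hz.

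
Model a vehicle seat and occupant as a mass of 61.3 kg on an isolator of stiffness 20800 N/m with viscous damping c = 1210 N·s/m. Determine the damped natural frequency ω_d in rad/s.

15.6 rad/s

ω_n = √(k/m) = √(20800/61.3) = 18.42 rad/s.
Critical damping c_c = 2√(k·m) = 2√(20800 × 61.3) = 2258 N·s/m, so ζ = c/c_c = 1210/2258 = 0.5358.
ω_d = ω_n√(1 − ζ²) = 18.42 × √(1 − 0.287) = 15.55 rad/s.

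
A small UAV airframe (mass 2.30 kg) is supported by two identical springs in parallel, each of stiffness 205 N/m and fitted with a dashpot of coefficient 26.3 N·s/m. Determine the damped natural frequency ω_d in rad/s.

12.1 rad/s

Parallel springs add: k_eq = 2 × 205 = 410.0 N/m.
ω_n = √(k_eq/m) = √(410.0/2.30) = 13.35 rad/s.
Critical damping c_c = 2√(k_eq·m) = 2√(410.0 × 2.30) = 61.42 N·s/m, so ζ = c/c_c = 26.3/61.42 = 0.4282.
ω_d = ω_n√(1 − ζ²) = 13.35 × √(1 − 0.183) = 12.07 rad/s.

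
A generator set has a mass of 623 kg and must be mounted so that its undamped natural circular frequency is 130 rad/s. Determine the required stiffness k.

10500000 N/m

k = m·ω_n² = 623 × 130.0² = 623 × 16900 = 10530000 N/m.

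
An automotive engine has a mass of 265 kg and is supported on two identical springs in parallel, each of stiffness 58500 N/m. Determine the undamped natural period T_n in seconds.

0.299 s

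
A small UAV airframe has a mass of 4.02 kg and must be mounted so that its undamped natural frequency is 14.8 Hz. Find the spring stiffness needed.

34800 N/m

ω_n = 2πf_n = 2π × 14.8 = 92.99 rad/s.
k = m·ω_n² = 4.02 × 92.99² = 4.02 × 8647 = 34760 N/m.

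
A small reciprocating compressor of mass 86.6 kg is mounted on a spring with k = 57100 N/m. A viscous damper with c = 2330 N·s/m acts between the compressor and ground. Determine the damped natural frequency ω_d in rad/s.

21.9 rad/s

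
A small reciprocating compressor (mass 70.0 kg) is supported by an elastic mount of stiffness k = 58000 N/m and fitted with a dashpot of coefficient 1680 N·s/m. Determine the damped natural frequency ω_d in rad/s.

26.2 rad/s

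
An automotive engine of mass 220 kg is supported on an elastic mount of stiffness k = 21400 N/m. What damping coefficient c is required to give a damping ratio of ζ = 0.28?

c_c = 2√(k·m) = 2√(21400 × 220) = 4340 N·s/m.
c = ζ·c_c = 0.28 × 4340 = 1215 N·s/m.

1220 N·s/m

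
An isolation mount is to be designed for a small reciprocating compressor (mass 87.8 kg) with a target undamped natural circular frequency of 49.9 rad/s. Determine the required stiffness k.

k = m·ω_n² = 87.8 × 49.90² = 87.8 × 2490 = 218600 N/m.

219000 N/m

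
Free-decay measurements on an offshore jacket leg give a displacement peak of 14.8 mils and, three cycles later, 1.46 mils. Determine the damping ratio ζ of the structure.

0.122

Logarithmic decrement δ = (1/n)·ln(x₀/x_n) = (1/3)·ln(14.8/1.46) = (1/3)·ln(10.14) = 0.7721.
ζ = δ/√(4π² + δ²) = 0.7721/√(39.48 + 0.596) = 0.7721/6.330 = 0.1220.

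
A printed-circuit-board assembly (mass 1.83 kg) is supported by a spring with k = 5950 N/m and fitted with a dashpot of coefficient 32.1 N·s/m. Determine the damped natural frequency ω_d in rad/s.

56.3 rad/s

ω_n = √(k/m) = √(5950/1.83) = 57.02 rad/s.
Critical damping c_c = 2√(k·m) = 2√(5950 × 1.83) = 208.7 N·s/m, so ζ = c/c_c = 32.1/208.7 = 0.1538.
ω_d = ω_n√(1 − ζ²) = 57.02 × √(1 − 0.0237) = 56.34 rad/s.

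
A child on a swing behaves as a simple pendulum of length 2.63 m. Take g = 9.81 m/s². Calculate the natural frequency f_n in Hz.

For a simple pendulum ω_n = √(g/L) = √(9.81/2.63) = √3.730 = 1.931 rad/s.
f_n = ω_n/(2π) = 1.931/6.283 = 0.3074 Hz.

0.307 Hz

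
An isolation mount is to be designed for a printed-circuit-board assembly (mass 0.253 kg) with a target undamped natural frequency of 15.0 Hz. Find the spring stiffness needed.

ω_n = 2πf_n = 2π × 15.0 = 94.25 rad/s.
k = m·ω_n² = 0.253 × 94.25² = 0.253 × 8883 = 2247 N/m.

2250 N/m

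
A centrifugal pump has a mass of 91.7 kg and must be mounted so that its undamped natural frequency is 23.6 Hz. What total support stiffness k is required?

ω_n = 2πf_n = 2π × 23.6 = 148.3 rad/s.
k = m·ω_n² = 91.7 × 148.3² = 91.7 × 21990 = 2016000 N/m.

2020000 N/m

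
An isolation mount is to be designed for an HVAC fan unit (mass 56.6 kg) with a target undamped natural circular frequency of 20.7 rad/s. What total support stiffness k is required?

k = m·ω_n² = 56.6 × 20.70² = 56.6 × 428.5 = 24250 N/m.

24300 N/m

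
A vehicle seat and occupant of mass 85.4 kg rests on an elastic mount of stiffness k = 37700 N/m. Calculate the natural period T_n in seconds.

ω_n = √(k/m) = √(37700/85.4) = √441.5 = 21.01 rad/s.
T_n = 2π/ω_n = 6.283/21.01 = 0.2990 s.

0.299 s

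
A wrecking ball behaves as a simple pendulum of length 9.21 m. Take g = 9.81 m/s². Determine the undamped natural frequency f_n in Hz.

For a simple pendulum ω_n = √(g/L) = √(9.81/9.21) = √1.065 = 1.032 rad/s.
f_n = ω_n/(2π) = 1.032/6.283 = 0.1643 Hz.

0.164 Hz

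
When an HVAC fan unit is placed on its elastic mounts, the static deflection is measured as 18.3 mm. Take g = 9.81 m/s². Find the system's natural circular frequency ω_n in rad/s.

ω_n = √(g/δ_st) = √(9.81/0.0183) = √536.1 = 23.15 rad/s.

23.2 rad/s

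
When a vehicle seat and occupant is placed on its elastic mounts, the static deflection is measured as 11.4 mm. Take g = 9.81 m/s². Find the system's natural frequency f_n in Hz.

ω_n = √(g/δ_st) = √(9.81/0.0114) = √860.5 = 29.33 rad/s.
f_n = ω_n/(2π) = 29.33/6.283 = 4.669 Hz.

4.67 Hz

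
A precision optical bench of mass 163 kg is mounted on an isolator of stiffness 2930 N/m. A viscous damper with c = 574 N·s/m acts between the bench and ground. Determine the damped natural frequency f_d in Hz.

ω_n = √(k/m) = √(2930/163) = 4.240 rad/s.
Critical damping c_c = 2√(k·m) = 2√(2930 × 163) = 1382 N·s/m, so ζ = c/c_c = 574/1382 = 0.4153.
ω_d = ω_n√(1 − ζ²) = 4.240 × √(1 − 0.172) = 3.857 rad/s.
f_d = ω_d/(2π) = 0.6138 Hz.

0.614 Hz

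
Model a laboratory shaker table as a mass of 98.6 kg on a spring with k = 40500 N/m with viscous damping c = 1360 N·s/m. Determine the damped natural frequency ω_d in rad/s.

19.1 rad/s

ω_n = √(k/m) = √(40500/98.6) = 20.27 rad/s.
Critical damping c_c = 2√(k·m) = 2√(40500 × 98.6) = 3997 N·s/m, so ζ = c/c_c = 1360/3997 = 0.3403.
ω_d = ω_n√(1 − ζ²) = 20.27 × √(1 − 0.116) = 19.06 rad/s.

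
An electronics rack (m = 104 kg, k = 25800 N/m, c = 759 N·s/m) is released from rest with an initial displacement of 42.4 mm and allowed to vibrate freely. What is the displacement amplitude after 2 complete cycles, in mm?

2.13 mm

ζ = c/(2√(km)) = 759/(2√(25800 × 104)) = 759/3276 = 0.2317.
Logarithmic decrement δ = 2πζ/√(1 − ζ²) = 2π × 0.2317/√(1 − 0.0537) = 1.496.
After n cycles, x_n/x₀ = e^(−nδ), so x_2 = 42.4 × e^(−2 × 1.496) = 42.4 × 0.05015 = 2.126 mm.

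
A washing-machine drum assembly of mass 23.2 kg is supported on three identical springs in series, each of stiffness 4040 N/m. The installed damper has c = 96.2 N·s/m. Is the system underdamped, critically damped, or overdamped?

underdamped

Series springs: 1/k_eq = 3/4040, so k_eq = 4040/3 = 1347 N/m.
c_c = 2√(k_eq·m) = 353.5 N·s/m; ζ = c/c_c = 96.2/353.5 = 0.272.
Since ζ < 1 the system is underdamped.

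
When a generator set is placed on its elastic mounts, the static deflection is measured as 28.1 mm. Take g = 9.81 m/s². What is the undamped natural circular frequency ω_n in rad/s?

18.7 rad/s

ω_n = √(g/δ_st) = √(9.81/0.0281) = √349.1 = 18.68 rad/s.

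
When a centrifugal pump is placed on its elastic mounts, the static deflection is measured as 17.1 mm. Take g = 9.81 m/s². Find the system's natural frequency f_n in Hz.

3.81 Hz

ω_n = √(g/δ_st) = √(9.81/0.0171) = √573.7 = 23.95 rad/s.
f_n = ω_n/(2π) = 23.95/6.283 = 3.812 Hz.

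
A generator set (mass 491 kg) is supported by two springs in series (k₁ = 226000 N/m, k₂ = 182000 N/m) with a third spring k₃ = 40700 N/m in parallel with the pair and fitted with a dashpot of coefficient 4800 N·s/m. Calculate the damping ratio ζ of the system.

0.288

Series pair: k_s = k₁k₂/(k₁+k₂) = (226000)(182000)/(226000 + 182000) = 100800 N/m. In parallel with k₃: k_eq = 100800 + 40700 = 141500 N/m.
ω_n = √(k_eq/m) = √(141500/491) = 16.98 rad/s.
Critical damping c_c = 2√(k_eq·m) = 2√(141500 × 491) = 16670 N·s/m, so ζ = c/c_c = 4800/16670 = 0.2879.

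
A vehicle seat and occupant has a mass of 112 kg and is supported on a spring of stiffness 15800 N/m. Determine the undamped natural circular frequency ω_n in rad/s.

ω_n = √(k/m) = √(15800/112) = √141.1 = 11.88 rad/s.

11.9 rad/s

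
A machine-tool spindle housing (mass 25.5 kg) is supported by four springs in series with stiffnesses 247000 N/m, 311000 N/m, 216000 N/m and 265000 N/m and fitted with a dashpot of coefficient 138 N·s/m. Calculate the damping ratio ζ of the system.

0.0541

Series springs: 1/k_eq = 1/247000 + 1/311000 + 1/216000 + 1/265000 = 1.567×10^-5, so k_eq = 63830 N/m.
ω_n = √(k_eq/m) = √(63830/25.5) = 50.03 rad/s.
Critical damping c_c = 2√(k_eq·m) = 2√(63830 × 25.5) = 2552 N·s/m, so ζ = c/c_c = 138/2552 = 0.05408.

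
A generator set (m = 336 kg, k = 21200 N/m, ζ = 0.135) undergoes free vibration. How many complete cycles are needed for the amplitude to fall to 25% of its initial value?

Logarithmic decrement δ = 2πζ/√(1 − ζ²) = 2π × 0.1350/√(1 − 0.0182) = 0.8561.
x_n/x₀ = e^(−nδ) ≤ 0.25; take ln: n ≥ ln(1/0.25)/δ = 1.386/0.8561 = 1.619.
So 2 complete cycles are required.

2 cycles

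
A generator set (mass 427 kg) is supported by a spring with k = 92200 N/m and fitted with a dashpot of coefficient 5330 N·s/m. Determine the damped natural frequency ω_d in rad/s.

ω_n = √(k/m) = √(92200/427) = 14.69 rad/s.
Critical damping c_c = 2√(k·m) = 2√(92200 × 427) = 12550 N·s/m, so ζ = c/c_c = 5330/12550 = 0.4247.
ω_d = ω_n√(1 − ζ²) = 14.69 × √(1 − 0.180) = 13.30 rad/s.

13.3 rad/s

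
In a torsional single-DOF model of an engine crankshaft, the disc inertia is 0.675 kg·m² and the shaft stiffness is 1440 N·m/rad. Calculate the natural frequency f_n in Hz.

ω_n = √(k_t/J) = √(1440/0.675) = √2133 = 46.19 rad/s.
f_n = ω_n/(2π) = 46.19/6.283 = 7.351 Hz.

7.35 Hz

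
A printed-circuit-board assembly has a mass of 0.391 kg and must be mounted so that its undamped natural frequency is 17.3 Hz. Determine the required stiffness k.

ω_n = 2πf_n = 2π × 17.3 = 108.7 rad/s.
k = m·ω_n² = 0.391 × 108.7² = 0.391 × 11820 = 4620 N/m.

4620 N/m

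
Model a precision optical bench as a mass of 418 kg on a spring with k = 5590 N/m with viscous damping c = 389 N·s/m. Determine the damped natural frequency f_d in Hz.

0.577 Hz

ω_n = √(k/m) = √(5590/418) = 3.657 rad/s.
Critical damping c_c = 2√(k·m) = 2√(5590 × 418) = 3057 N·s/m, so ζ = c/c_c = 389/3057 = 0.1272.
ω_d = ω_n√(1 − ζ²) = 3.657 × √(1 − 0.0162) = 3.627 rad/s.
f_d = ω_d/(2π) = 0.5773 Hz.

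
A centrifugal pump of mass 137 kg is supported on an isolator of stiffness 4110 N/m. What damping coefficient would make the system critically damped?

c_c = 2√(k·m) = 2√(4110 × 137) = 2 × 750.4 = 1501 N·s/m.

1500 N·s/m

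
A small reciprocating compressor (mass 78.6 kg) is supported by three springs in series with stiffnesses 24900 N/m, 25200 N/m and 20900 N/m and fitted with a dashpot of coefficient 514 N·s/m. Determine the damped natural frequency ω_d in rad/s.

9.43 rad/s

Series springs: 1/k_eq = 1/24900 + 1/25200 + 1/20900 = 0.0001277, so k_eq = 7831 N/m.
ω_n = √(k_eq/m) = √(7831/78.6) = 9.982 rad/s.
Critical damping c_c = 2√(k_eq·m) = 2√(7831 × 78.6) = 1569 N·s/m, so ζ = c/c_c = 514/1569 = 0.3276.
ω_d = ω_n√(1 − ζ²) = 9.982 × √(1 − 0.107) = 9.431 rad/s.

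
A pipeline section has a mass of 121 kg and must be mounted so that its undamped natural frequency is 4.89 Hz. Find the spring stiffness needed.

114000 N/m

ω_n = 2πf_n = 2π × 4.89 = 30.72 rad/s.
k = m·ω_n² = 121 × 30.72² = 121 × 944.0 = 114200 N/m.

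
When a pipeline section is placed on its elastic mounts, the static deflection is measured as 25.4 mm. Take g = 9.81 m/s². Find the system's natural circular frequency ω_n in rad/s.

ω_n = √(g/δ_st) = √(9.81/0.0254) = √386.2 = 19.65 rad/s.

19.7 rad/s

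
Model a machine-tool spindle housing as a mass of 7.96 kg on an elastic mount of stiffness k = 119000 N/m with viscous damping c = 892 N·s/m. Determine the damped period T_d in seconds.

0.0578 s

ω_n = √(k/m) = √(119000/7.96) = 122.3 rad/s.
Critical damping c_c = 2√(k·m) = 2√(119000 × 7.96) = 1947 N·s/m, so ζ = c/c_c = 892/1947 = 0.4583.
ω_d = ω_n√(1 − ζ²) = 122.3 × √(1 − 0.210) = 108.7 rad/s.
T_d = 2π/ω_d = 0.05782 s.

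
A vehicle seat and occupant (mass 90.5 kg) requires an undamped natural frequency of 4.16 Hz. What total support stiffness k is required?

61800 N/m

ω_n = 2πf_n = 2π × 4.16 = 26.14 rad/s.
k = m·ω_n² = 90.5 × 26.14² = 90.5 × 683.2 = 61830 N/m.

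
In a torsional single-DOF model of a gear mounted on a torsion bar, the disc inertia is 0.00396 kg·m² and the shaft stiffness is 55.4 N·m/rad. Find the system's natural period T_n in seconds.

0.0531 s

ω_n = √(k_t/J) = √(55.4/0.00396) = √13990 = 118.3 rad/s.
T_n = 2π/ω_n = 6.283/118.3 = 0.05312 s.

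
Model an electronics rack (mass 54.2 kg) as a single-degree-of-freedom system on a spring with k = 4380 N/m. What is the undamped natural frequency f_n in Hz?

ω_n = √(k/m) = √(4380/54.2) = √80.81 = 8.990 rad/s.
f_n = ω_n/(2π) = 8.990/6.283 = 1.431 Hz.

1.43 Hz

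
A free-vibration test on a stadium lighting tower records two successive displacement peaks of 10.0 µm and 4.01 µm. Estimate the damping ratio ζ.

0.144

Logarithmic decrement δ = (1/n)·ln(x₀/x_n) = (1/1)·ln(10.0/4.01) = (1/1)·ln(2.494) = 0.9138.
ζ = δ/√(4π² + δ²) = 0.9138/√(39.48 + 0.835) = 0.9138/6.349 = 0.1439.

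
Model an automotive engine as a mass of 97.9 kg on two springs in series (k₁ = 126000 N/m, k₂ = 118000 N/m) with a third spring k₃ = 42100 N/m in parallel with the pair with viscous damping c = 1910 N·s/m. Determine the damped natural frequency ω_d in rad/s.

Series pair: k_s = k₁k₂/(k₁+k₂) = (126000)(118000)/(126000 + 118000) = 60930 N/m. In parallel with k₃: k_eq = 60930 + 42100 = 103000 N/m.
ω_n = √(k_eq/m) = √(103000/97.9) = 32.44 rad/s.
Critical damping c_c = 2√(k_eq·m) = 2√(103000 × 97.9) = 6352 N·s/m, so ζ = c/c_c = 1910/6352 = 0.3007.
ω_d = ω_n√(1 − ζ²) = 32.44 × √(1 − 0.0904) = 30.94 rad/s.

30.9 rad/s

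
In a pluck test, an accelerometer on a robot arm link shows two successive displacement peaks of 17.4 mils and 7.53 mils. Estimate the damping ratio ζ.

Logarithmic decrement δ = (1/n)·ln(x₀/x_n) = (1/1)·ln(17.4/7.53) = (1/1)·ln(2.311) = 0.8376.
ζ = δ/√(4π² + δ²) = 0.8376/√(39.48 + 0.702) = 0.8376/6.339 = 0.1321.

0.132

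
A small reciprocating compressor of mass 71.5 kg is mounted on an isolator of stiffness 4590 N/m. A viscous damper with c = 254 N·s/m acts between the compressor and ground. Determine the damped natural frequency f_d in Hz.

ω_n = √(k/m) = √(4590/71.5) = 8.012 rad/s.
Critical damping c_c = 2√(k·m) = 2√(4590 × 71.5) = 1146 N·s/m, so ζ = c/c_c = 254/1146 = 0.2217.
ω_d = ω_n√(1 − ζ²) = 8.012 × √(1 − 0.0491) = 7.813 rad/s.
f_d = ω_d/(2π) = 1.243 Hz.

1.24 Hz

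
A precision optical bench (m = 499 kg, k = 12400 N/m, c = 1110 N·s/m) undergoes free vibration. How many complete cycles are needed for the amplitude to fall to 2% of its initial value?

ζ = c/(2√(km)) = 1110/(2√(12400 × 499)) = 1110/4975 = 0.2231.
Logarithmic decrement δ = 2πζ/√(1 − ζ²) = 2π × 0.2231/√(1 − 0.0498) = 1.438.
x_n/x₀ = e^(−nδ) ≤ 0.02; take ln: n ≥ ln(1/0.02)/δ = 3.912/1.438 = 2.720.
So 3 complete cycles are required.

3 cycles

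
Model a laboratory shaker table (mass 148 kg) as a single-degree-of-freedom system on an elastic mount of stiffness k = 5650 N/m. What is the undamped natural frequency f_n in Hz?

0.983 Hz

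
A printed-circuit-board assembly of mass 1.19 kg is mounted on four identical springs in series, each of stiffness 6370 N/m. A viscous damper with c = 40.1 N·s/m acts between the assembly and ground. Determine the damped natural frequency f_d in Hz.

Series springs: 1/k_eq = 4/6370, so k_eq = 6370/4 = 1592 N/m.
ω_n = √(k_eq/m) = √(1592/1.19) = 36.58 rad/s.
Critical damping c_c = 2√(k_eq·m) = 2√(1592 × 1.19) = 87.06 N·s/m, so ζ = c/c_c = 40.1/87.06 = 0.4606.
ω_d = ω_n√(1 − ζ²) = 36.58 × √(1 − 0.212) = 32.47 rad/s.
f_d = ω_d/(2π) = 5.168 Hz.

5.17 Hz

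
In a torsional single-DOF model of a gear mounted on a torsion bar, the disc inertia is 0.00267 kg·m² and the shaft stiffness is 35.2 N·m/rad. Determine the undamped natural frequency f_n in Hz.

18.3 Hz

ω_n = √(k_t/J) = √(35.2/0.00267) = √13180 = 114.8 rad/s.
f_n = ω_n/(2π) = 114.8/6.283 = 18.27 Hz.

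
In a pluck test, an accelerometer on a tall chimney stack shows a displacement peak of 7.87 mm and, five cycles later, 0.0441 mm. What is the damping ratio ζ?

0.163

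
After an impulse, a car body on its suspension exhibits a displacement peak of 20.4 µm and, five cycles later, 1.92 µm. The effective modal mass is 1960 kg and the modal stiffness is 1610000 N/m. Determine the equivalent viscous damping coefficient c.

Logarithmic decrement δ = (1/n)·ln(x₀/x_n) = (1/5)·ln(20.4/1.92) = (1/5)·ln(10.62) = 0.4726.
ζ = δ/√(4π² + δ²) = 0.4726/√(39.48 + 0.223) = 0.4726/6.301 = 0.07501.
c = ζ · 2√(km) = 0.07501 × 2√(1610000 × 1960) = 0.07501 × 112300 = 8427 N·s/m.

8430 N·s/m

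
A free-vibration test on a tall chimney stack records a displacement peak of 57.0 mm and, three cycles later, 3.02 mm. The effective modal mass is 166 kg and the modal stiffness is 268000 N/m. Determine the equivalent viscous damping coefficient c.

Logarithmic decrement δ = (1/n)·ln(x₀/x_n) = (1/3)·ln(57.0/3.02) = (1/3)·ln(18.87) = 0.9793.
ζ = δ/√(4π² + δ²) = 0.9793/√(39.48 + 0.959) = 0.9793/6.359 = 0.1540.
c = ζ · 2√(km) = 0.1540 × 2√(268000 × 166) = 0.1540 × 13340 = 2054 N·s/m.

2050 N·s/m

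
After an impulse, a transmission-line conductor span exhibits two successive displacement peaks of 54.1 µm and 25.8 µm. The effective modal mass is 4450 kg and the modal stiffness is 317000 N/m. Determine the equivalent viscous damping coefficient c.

8790 N·s/m

Logarithmic decrement δ = (1/n)·ln(x₀/x_n) = (1/1)·ln(54.1/25.8) = (1/1)·ln(2.097) = 0.7405.
ζ = δ/√(4π² + δ²) = 0.7405/√(39.48 + 0.548) = 0.7405/6.327 = 0.1170.
c = ζ · 2√(km) = 0.1170 × 2√(317000 × 4450) = 0.1170 × 75120 = 8792 N·s/m.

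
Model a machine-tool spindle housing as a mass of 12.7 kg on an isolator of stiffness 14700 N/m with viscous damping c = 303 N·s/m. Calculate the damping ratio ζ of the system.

ω_n = √(k/m) = √(14700/12.7) = 34.02 rad/s.
Critical damping c_c = 2√(k·m) = 2√(14700 × 12.7) = 864.2 N·s/m, so ζ = c/c_c = 303/864.2 = 0.3506.

0.351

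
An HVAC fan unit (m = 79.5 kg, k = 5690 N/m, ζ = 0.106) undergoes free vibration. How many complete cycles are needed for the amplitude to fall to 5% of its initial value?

5 cycles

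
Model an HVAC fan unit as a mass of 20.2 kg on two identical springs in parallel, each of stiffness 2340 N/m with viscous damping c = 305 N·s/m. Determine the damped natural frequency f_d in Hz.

Parallel springs add: k_eq = 2 × 2340 = 4680 N/m.
ω_n = √(k_eq/m) = √(4680/20.2) = 15.22 rad/s.
Critical damping c_c = 2√(k_eq·m) = 2√(4680 × 20.2) = 614.9 N·s/m, so ζ = c/c_c = 305/614.9 = 0.4960.
ω_d = ω_n√(1 − ζ²) = 15.22 × √(1 − 0.246) = 13.22 rad/s.
f_d = ω_d/(2π) = 2.104 Hz.

2.10 Hz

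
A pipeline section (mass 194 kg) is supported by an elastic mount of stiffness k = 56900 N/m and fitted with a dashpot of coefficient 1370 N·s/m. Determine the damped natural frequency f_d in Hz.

ω_n = √(k/m) = √(56900/194) = 17.13 rad/s.
Critical damping c_c = 2√(k·m) = 2√(56900 × 194) = 6645 N·s/m, so ζ = c/c_c = 1370/6645 = 0.2062.
ω_d = ω_n√(1 − ζ²) = 17.13 × √(1 − 0.0425) = 16.76 rad/s.
f_d = ω_d/(2π) = 2.667 Hz.

2.67 Hz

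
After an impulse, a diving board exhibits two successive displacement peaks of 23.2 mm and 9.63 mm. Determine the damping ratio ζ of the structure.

0.139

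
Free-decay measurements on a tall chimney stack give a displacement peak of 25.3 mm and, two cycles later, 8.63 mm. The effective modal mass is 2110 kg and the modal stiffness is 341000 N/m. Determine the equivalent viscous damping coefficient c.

Logarithmic decrement δ = (1/n)·ln(x₀/x_n) = (1/2)·ln(25.3/8.63) = (1/2)·ln(2.932) = 0.5378.
ζ = δ/√(4π² + δ²) = 0.5378/√(39.48 + 0.289) = 0.5378/6.306 = 0.08528.
c = ζ · 2√(km) = 0.08528 × 2√(341000 × 2110) = 0.08528 × 53650 = 4575 N·s/m.

4570 N·s/m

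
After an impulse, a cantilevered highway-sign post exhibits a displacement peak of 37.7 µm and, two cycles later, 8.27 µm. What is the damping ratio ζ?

Logarithmic decrement δ = (1/n)·ln(x₀/x_n) = (1/2)·ln(37.7/8.27) = (1/2)·ln(4.559) = 0.7585.
ζ = δ/√(4π² + δ²) = 0.7585/√(39.48 + 0.575) = 0.7585/6.329 = 0.1199.

0.120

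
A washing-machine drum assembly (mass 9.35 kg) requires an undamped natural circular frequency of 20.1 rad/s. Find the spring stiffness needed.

k = m·ω_n² = 9.35 × 20.10² = 9.35 × 404.0 = 3777 N/m.

3780 N/m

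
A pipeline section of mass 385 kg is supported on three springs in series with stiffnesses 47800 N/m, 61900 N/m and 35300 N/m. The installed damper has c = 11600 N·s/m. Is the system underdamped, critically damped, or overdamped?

Series springs: 1/k_eq = 1/47800 + 1/61900 + 1/35300 = 6.540×10^-5, so k_eq = 15290 N/m.
c_c = 2√(k_eq·m) = 4852 N·s/m; ζ = c/c_c = 11600/4852 = 2.39.
Since ζ > 1 the system is overdamped.

overdamped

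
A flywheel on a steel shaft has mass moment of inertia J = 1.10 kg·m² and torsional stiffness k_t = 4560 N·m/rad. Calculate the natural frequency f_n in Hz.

10.2 Hz

ω_n = √(k_t/J) = √(4560/1.10) = √4145 = 64.39 rad/s.
f_n = ω_n/(2π) = 64.39/6.283 = 10.25 Hz.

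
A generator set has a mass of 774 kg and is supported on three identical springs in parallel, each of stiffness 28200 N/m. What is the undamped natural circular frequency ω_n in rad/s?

10.5 rad/s

Parallel springs add: k_eq = 3 × 28200 = 84600 N/m.
ω_n = √(k_eq/m) = √(84600/774) = √109.3 = 10.45 rad/s.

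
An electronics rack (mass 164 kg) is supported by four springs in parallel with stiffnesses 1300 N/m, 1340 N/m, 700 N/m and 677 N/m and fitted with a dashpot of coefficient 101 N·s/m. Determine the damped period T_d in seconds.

1.27 s

Parallel springs add: k_eq = 1300 + 1340 + 700 + 677 = 4017 N/m.
ω_n = √(k_eq/m) = √(4017/164) = 4.949 rad/s.
Critical damping c_c = 2√(k_eq·m) = 2√(4017 × 164) = 1623 N·s/m, so ζ = c/c_c = 101/1623 = 0.06222.
ω_d = ω_n√(1 − ζ²) = 4.949 × √(1 − 0.00387) = 4.940 rad/s.
T_d = 2π/ω_d = 1.272 s.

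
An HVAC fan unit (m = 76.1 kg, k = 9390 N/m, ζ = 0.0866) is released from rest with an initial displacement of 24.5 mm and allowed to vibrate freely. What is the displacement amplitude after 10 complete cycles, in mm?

Logarithmic decrement δ = 2πζ/√(1 − ζ²) = 2π × 0.08660/√(1 − 0.00750) = 0.5462.
After n cycles, x_n/x₀ = e^(−nδ), so x_10 = 24.5 × e^(−10 × 0.5462) = 24.5 × 0.004246 = 0.1040 mm.

0.104 mm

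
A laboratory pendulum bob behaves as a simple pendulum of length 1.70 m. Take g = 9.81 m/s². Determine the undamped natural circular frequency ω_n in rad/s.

2.40 rad/s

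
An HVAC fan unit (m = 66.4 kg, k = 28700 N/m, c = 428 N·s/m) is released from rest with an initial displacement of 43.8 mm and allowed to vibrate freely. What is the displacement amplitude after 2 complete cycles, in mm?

ζ = c/(2√(km)) = 428/(2√(28700 × 66.4)) = 428/2761 = 0.1550.
Logarithmic decrement δ = 2πζ/√(1 − ζ²) = 2π × 0.1550/√(1 − 0.0240) = 0.9859.
After n cycles, x_n/x₀ = e^(−nδ), so x_2 = 43.8 × e^(−2 × 0.9859) = 43.8 × 0.1392 = 6.097 mm.

6.10 mm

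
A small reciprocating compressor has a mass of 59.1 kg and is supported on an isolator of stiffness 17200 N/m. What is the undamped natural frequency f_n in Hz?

2.72 Hz

ω_n = √(k/m) = √(17200/59.1) = √291.0 = 17.06 rad/s.
f_n = ω_n/(2π) = 17.06/6.283 = 2.715 Hz.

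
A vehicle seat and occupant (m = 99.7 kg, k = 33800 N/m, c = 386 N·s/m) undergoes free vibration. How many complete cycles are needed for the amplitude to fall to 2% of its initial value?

6 cycles

ζ = c/(2√(km)) = 386/(2√(33800 × 99.7)) = 386/3671 = 0.1051.
Logarithmic decrement δ = 2πζ/√(1 − ζ²) = 2π × 0.1051/√(1 − 0.0111) = 0.6643.
x_n/x₀ = e^(−nδ) ≤ 0.02; take ln: n ≥ ln(1/0.02)/δ = 3.912/0.6643 = 5.889.
So 6 complete cycles are required.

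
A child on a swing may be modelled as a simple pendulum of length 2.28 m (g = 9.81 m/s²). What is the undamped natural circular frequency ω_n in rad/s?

For a simple pendulum ω_n = √(g/L) = √(9.81/2.28) = √4.303 = 2.074 rad/s.

2.07 rad/s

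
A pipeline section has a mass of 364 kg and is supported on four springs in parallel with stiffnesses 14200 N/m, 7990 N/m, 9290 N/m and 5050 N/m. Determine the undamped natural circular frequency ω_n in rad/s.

10.0 rad/s

Parallel springs add: k_eq = 14200 + 7990 + 9290 + 5050 = 36530 N/m.
ω_n = √(k_eq/m) = √(36530/364) = √100.4 = 10.02 rad/s.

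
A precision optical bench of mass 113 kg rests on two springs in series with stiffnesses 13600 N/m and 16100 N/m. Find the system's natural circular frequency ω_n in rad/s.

8.08 rad/s

Series springs: 1/k_eq = 1/13600 + 1/16100 = 0.0001356, so k_eq = 7372 N/m.
ω_n = √(k_eq/m) = √(7372/113) = √65.24 = 8.077 rad/s.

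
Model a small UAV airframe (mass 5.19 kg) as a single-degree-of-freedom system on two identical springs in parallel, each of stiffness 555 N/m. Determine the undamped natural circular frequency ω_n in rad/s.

14.6 rad/s

Parallel springs add: k_eq = 2 × 555 = 1110 N/m.
ω_n = √(k_eq/m) = √(1110/5.19) = √213.9 = 14.62 rad/s.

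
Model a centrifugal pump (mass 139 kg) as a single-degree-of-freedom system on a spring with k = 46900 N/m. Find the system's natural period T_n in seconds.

0.342 s

ω_n = √(k/m) = √(46900/139) = √337.4 = 18.37 rad/s.
T_n = 2π/ω_n = 6.283/18.37 = 0.3421 s.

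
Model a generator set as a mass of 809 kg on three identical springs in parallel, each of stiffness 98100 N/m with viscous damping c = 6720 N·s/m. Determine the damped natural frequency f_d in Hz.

Parallel springs add: k_eq = 3 × 98100 = 294300 N/m.
ω_n = √(k_eq/m) = √(294300/809) = 19.07 rad/s.
Critical damping c_c = 2√(k_eq·m) = 2√(294300 × 809) = 30860 N·s/m, so ζ = c/c_c = 6720/30860 = 0.2178.
ω_d = ω_n√(1 − ζ²) = 19.07 × √(1 − 0.0474) = 18.62 rad/s.
f_d = ω_d/(2π) = 2.963 Hz.

2.96 Hz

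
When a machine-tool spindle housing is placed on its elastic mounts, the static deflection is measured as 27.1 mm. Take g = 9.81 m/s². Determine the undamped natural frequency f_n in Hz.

3.03 Hz

ω_n = √(g/δ_st) = √(9.81/0.0271) = √362.0 = 19.03 rad/s.
f_n = ω_n/(2π) = 19.03/6.283 = 3.028 Hz.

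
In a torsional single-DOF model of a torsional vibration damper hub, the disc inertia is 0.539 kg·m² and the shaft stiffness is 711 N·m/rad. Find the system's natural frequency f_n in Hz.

5.78 Hz

ω_n = √(k_t/J) = √(711/0.539) = √1319 = 36.32 rad/s.
f_n = ω_n/(2π) = 36.32/6.283 = 5.780 Hz.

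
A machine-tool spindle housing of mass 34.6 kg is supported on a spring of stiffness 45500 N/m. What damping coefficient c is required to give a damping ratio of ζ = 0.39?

c_c = 2√(k·m) = 2√(45500 × 34.6) = 2509 N·s/m.
c = ζ·c_c = 0.39 × 2509 = 978.7 N·s/m.

979 N·s/m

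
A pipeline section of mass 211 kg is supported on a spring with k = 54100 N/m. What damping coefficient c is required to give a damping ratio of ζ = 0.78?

5270 N·s/m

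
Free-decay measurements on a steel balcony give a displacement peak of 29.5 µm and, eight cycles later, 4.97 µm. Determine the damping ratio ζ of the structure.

Logarithmic decrement δ = (1/n)·ln(x₀/x_n) = (1/8)·ln(29.5/4.97) = (1/8)·ln(5.936) = 0.2226.
ζ = δ/√(4π² + δ²) = 0.2226/√(39.48 + 0.0496) = 0.2226/6.287 = 0.03541.

0.0354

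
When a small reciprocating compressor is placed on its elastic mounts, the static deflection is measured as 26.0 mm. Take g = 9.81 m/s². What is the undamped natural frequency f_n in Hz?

3.09 Hz

ω_n = √(g/δ_st) = √(9.81/0.0260) = √377.3 = 19.42 rad/s.
f_n = ω_n/(2π) = 19.42/6.283 = 3.091 Hz.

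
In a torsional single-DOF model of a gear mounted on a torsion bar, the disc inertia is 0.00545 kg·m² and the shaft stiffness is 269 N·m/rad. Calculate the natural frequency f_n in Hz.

35.4 Hz

ω_n = √(k_t/J) = √(269/0.00545) = √49360 = 222.2 rad/s.
f_n = ω_n/(2π) = 222.2/6.283 = 35.36 Hz.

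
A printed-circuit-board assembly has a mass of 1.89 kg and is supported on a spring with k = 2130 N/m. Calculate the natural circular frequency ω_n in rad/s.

ω_n = √(k/m) = √(2130/1.89) = √1127 = 33.57 rad/s.

33.6 rad/s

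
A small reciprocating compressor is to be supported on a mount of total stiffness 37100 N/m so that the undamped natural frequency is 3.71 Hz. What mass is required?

68.3 kg

ω_n = 2πf_n = 2π × 3.71 = 23.31 rad/s.
m = k/ω_n² = 37100/23.31² = 37100/543.4 = 68.28 kg.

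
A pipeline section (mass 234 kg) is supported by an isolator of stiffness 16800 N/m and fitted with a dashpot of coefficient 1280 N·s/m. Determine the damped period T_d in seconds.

ω_n = √(k/m) = √(16800/234) = 8.473 rad/s.
Critical damping c_c = 2√(k·m) = 2√(16800 × 234) = 3965 N·s/m, so ζ = c/c_c = 1280/3965 = 0.3228.
ω_d = ω_n√(1 − ζ²) = 8.473 × √(1 − 0.104) = 8.020 rad/s.
T_d = 2π/ω_d = 0.7835 s.

0.783 s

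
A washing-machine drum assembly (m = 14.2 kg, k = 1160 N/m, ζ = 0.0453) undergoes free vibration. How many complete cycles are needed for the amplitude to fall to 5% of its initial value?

11 cycles

Logarithmic decrement δ = 2πζ/√(1 − ζ²) = 2π × 0.04530/√(1 − 0.00205) = 0.2849.
x_n/x₀ = e^(−nδ) ≤ 0.05; take ln: n ≥ ln(1/0.05)/δ = 2.996/0.2849 = 10.51.
So 11 complete cycles are required.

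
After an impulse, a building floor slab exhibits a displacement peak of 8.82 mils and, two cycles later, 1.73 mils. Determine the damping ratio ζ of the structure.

0.129

Logarithmic decrement δ = (1/n)·ln(x₀/x_n) = (1/2)·ln(8.82/1.73) = (1/2)·ln(5.098) = 0.8145.
ζ = δ/√(4π² + δ²) = 0.8145/√(39.48 + 0.663) = 0.8145/6.336 = 0.1285.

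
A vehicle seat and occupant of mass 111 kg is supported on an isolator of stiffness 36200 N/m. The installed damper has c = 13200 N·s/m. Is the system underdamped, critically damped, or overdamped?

overdamped

c_c = 2√(k·m) = 4009 N·s/m; ζ = c/c_c = 13200/4009 = 3.29.
Since ζ > 1 the system is overdamped.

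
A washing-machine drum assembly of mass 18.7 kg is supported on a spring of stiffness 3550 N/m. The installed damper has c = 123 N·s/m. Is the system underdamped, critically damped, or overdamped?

underdamped

c_c = 2√(k·m) = 515.3 N·s/m; ζ = c/c_c = 123/515.3 = 0.239.
Since ζ < 1 the system is underdamped.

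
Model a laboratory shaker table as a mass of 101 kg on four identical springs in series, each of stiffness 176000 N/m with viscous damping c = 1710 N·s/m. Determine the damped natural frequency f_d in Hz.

Series springs: 1/k_eq = 4/176000, so k_eq = 176000/4 = 44000 N/m.
ω_n = √(k_eq/m) = √(44000/101) = 20.87 rad/s.
Critical damping c_c = 2√(k_eq·m) = 2√(44000 × 101) = 4216 N·s/m, so ζ = c/c_c = 1710/4216 = 0.4056.
ω_d = ω_n√(1 − ζ²) = 20.87 × √(1 − 0.164) = 19.08 rad/s.
f_d = ω_d/(2π) = 3.036 Hz.

3.04 Hz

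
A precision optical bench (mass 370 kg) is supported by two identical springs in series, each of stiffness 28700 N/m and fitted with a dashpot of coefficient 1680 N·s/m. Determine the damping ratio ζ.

0.365

Series springs: 1/k_eq = 2/28700, so k_eq = 28700/2 = 14350 N/m.
ω_n = √(k_eq/m) = √(14350/370) = 6.228 rad/s.
Critical damping c_c = 2√(k_eq·m) = 2√(14350 × 370) = 4608 N·s/m, so ζ = c/c_c = 1680/4608 = 0.3645.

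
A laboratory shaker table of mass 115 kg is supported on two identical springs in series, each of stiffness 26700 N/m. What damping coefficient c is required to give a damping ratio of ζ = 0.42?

Series springs: 1/k_eq = 2/26700, so k_eq = 26700/2 = 13350 N/m.
c_c = 2√(k_eq·m) = 2√(13350 × 115) = 2478 N·s/m.
c = ζ·c_c = 0.42 × 2478 = 1041 N·s/m.

1040 N·s/m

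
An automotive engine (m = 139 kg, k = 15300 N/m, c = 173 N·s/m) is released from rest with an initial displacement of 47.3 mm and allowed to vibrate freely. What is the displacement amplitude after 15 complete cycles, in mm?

0.175 mm

ζ = c/(2√(km)) = 173/(2√(15300 × 139)) = 173/2917 = 0.05931.
Logarithmic decrement δ = 2πζ/√(1 − ζ²) = 2π × 0.05931/√(1 − 0.00352) = 0.3733.
After n cycles, x_n/x₀ = e^(−nδ), so x_15 = 47.3 × e^(−15 × 0.3733) = 47.3 × 0.003697 = 0.1749 mm.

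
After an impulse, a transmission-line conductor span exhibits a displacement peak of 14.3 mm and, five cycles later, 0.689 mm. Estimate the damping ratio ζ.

0.0961

Logarithmic decrement δ = (1/n)·ln(x₀/x_n) = (1/5)·ln(14.3/0.689) = (1/5)·ln(20.75) = 0.6066.
ζ = δ/√(4π² + δ²) = 0.6066/√(39.48 + 0.368) = 0.6066/6.312 = 0.09609.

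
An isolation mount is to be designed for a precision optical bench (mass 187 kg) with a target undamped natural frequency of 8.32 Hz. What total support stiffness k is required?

ω_n = 2πf_n = 2π × 8.32 = 52.28 rad/s.
k = m·ω_n² = 187 × 52.28² = 187 × 2733 = 511000 N/m.

511000 N/m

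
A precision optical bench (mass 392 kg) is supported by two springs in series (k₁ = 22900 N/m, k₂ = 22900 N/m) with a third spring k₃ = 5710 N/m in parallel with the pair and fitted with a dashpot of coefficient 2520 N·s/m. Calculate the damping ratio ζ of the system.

Series pair: k_s = k₁k₂/(k₁+k₂) = (22900)(22900)/(22900 + 22900) = 11450 N/m. In parallel with k₃: k_eq = 11450 + 5710 = 17160 N/m.
ω_n = √(k_eq/m) = √(17160/392) = 6.616 rad/s.
Critical damping c_c = 2√(k_eq·m) = 2√(17160 × 392) = 5187 N·s/m, so ζ = c/c_c = 2520/5187 = 0.4858.

0.486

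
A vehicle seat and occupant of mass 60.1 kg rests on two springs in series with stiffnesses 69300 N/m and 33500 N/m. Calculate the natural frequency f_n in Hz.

3.09 Hz

Series springs: 1/k_eq = 1/69300 + 1/33500 = 4.428×10^-5, so k_eq = 22580 N/m.
ω_n = √(k_eq/m) = √(22580/60.1) = √375.8 = 19.38 rad/s.
f_n = ω_n/(2π) = 19.38/6.283 = 3.085 Hz.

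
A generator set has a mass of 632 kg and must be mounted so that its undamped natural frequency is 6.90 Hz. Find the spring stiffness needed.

1190000 N/m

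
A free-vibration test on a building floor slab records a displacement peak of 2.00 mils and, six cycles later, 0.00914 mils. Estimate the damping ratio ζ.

Logarithmic decrement δ = (1/n)·ln(x₀/x_n) = (1/6)·ln(2.00/0.00914) = (1/6)·ln(218.8) = 0.8980.
ζ = δ/√(4π² + δ²) = 0.8980/√(39.48 + 0.806) = 0.8980/6.347 = 0.1415.

0.141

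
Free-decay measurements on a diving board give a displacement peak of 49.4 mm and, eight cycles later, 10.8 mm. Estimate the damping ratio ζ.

0.0302

Logarithmic decrement δ = (1/n)·ln(x₀/x_n) = (1/8)·ln(49.4/10.8) = (1/8)·ln(4.574) = 0.1901.
ζ = δ/√(4π² + δ²) = 0.1901/√(39.48 + 0.0361) = 0.1901/6.286 = 0.03023.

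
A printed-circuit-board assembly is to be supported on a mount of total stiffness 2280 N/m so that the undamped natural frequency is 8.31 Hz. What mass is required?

0.836 kg

ω_n = 2πf_n = 2π × 8.31 = 52.21 rad/s.
m = k/ω_n² = 2280/52.21² = 2280/2726 = 0.8363 kg.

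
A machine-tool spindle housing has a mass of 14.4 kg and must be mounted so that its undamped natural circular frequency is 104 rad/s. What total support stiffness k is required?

k = m·ω_n² = 14.4 × 104.0² = 14.4 × 10820 = 155800 N/m.

156000 N/m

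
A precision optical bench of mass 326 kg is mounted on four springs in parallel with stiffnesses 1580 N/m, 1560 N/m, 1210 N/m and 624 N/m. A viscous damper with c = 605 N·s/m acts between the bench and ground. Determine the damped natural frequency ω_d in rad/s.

Parallel springs add: k_eq = 1580 + 1560 + 1210 + 624 = 4974 N/m.
ω_n = √(k_eq/m) = √(4974/326) = 3.906 rad/s.
Critical damping c_c = 2√(k_eq·m) = 2√(4974 × 326) = 2547 N·s/m, so ζ = c/c_c = 605/2547 = 0.2376.
ω_d = ω_n√(1 − ζ²) = 3.906 × √(1 − 0.0564) = 3.794 rad/s.

3.79 rad/s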